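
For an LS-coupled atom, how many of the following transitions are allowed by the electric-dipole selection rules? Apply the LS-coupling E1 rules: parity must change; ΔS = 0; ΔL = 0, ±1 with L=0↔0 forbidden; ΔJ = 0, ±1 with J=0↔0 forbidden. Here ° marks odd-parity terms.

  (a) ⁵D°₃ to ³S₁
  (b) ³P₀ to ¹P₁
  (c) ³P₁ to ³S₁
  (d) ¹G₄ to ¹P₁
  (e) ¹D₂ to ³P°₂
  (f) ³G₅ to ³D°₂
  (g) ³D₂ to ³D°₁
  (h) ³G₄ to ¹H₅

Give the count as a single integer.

(a) forbidden (ΔS, ΔL, ΔJ fail)
(b) forbidden (parity, ΔS fail)
(c) forbidden (parity fails)
(d) forbidden (parity, ΔL, ΔJ fail)
(e) forbidden (ΔS fails)
(f) forbidden (ΔL, ΔJ fail)
(g) allowed
(h) forbidden (parity, ΔS fail)
Total allowed: 1 of 8.

1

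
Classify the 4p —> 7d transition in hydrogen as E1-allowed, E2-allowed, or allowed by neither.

Δl = 2 − 1 = +1; l_i + l_f = 3.
E1 (Δl = ±1): satisfied.
E2 (Δl = 0,±2, l_i+l_f ≥ 2): not satisfied.

E1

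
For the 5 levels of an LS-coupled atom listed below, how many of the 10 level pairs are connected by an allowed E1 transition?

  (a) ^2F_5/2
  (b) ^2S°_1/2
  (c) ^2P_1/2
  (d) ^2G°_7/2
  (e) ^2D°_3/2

4

(a)–(b): forbidden (ΔL, ΔJ).
(a)–(c): forbidden (parity, ΔL, ΔJ).
(a)–(d): allowed.
(a)–(e): allowed.
(b)–(c): allowed.
(b)–(d): forbidden (parity, ΔL, ΔJ).
(b)–(e): forbidden (parity, ΔL).
(c)–(d): forbidden (ΔL, ΔJ).
(c)–(e): allowed.
(d)–(e): forbidden (parity, ΔL, ΔJ).
Allowed pairs: 4 of 10.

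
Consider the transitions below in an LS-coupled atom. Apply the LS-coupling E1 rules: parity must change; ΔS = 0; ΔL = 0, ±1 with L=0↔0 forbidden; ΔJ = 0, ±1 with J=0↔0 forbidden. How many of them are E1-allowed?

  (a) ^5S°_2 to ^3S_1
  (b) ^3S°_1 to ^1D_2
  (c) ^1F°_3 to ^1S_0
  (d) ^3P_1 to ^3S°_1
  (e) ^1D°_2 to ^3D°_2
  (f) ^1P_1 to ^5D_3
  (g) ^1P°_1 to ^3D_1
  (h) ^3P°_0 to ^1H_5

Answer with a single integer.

(a) forbidden (ΔS, ΔL fail)
(b) forbidden (ΔS, ΔL fail)
(c) forbidden (ΔL, ΔJ fail)
(d) allowed
(e) forbidden (parity, ΔS fail)
(f) forbidden (parity, ΔS, ΔJ fail)
(g) forbidden (ΔS fails)
(h) forbidden (ΔS, ΔL, ΔJ fail)
Total allowed: 1 of 8.

1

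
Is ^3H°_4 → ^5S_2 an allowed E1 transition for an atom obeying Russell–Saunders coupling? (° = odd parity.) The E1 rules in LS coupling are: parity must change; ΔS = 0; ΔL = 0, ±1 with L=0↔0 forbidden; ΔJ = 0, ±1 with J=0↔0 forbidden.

Reading off the term symbols: S 1→2, L 5→0, J 4→2, parity odd→even.
Parity must change: odd → even — passes.
ΔS = 0: S: 1 → 2 — fails.
ΔL = 0, ±1 (not L=0↔0): L: 5 → 0, ΔL = -5 — fails.
ΔJ = 0, ±1 (not J=0↔0): J: 4 → 2, ΔJ = -2 — fails.
Rule(s) violated: ΔS, ΔL, ΔJ.

forbidden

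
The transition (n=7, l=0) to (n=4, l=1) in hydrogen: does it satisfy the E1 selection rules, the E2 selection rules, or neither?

Δl = 1 − 0 = +1; l_i + l_f = 1.
E1 (Δl = ±1): satisfied.
E2 (Δl = 0,±2, l_i+l_f ≥ 2): not satisfied.

E1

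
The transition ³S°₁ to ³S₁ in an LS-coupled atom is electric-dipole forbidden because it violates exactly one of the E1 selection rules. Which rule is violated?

the L=0 ↔ L=0 exclusion

Initial level: S=1, L=0, J=1, parity odd. Final level: S=1, L=0, J=1, parity even.
Parity must change: odd → even — ok.
ΔS = 0: S: 1 → 1 — ok.
ΔL = 0, ±1 (not L=0↔0): L: 0 → 0, ΔL = +0 — fails.
ΔJ = 0, ±1 (not J=0↔0): J: 1 → 1, ΔJ = +0 — ok.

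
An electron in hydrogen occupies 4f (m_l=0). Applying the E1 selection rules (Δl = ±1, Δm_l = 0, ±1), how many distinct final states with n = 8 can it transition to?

E1 requires Δl = ±1, so l_f ∈ {2, 4}; with 0 ≤ l_f ≤ n_f−1 = 7, the allowed l_f values are {2, 4}.
For l_f = 2: m_f ∈ {m_i−1, m_i, m_i+1} ∩ [−2, 2] = {-1, 0, 1} → 3 states.
For l_f = 4: m_f ∈ {m_i−1, m_i, m_i+1} ∩ [−4, 4] = {-1, 0, 1} → 3 states.
Total: 6.

6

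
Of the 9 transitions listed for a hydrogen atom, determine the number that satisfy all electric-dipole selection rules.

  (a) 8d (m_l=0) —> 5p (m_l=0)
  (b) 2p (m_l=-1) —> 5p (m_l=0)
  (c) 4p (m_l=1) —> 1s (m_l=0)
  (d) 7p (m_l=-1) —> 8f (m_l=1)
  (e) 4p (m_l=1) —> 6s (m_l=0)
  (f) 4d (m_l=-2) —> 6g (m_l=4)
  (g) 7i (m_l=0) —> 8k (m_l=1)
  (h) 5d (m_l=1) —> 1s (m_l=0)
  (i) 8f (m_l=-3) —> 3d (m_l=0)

4

(a) allowed
(b) forbidden — Δl = +0 (E1 requires Δl = ±1)
(c) allowed
(d) forbidden — Δl = +2 (E1 requires Δl = ±1); Δm_l = +2 (E1 requires Δm_l = 0, ±1)
(e) allowed
(f) forbidden — Δl = +2 (E1 requires Δl = ±1); Δm_l = +6 (E1 requires Δm_l = 0, ±1)
(g) allowed
(h) forbidden — Δl = -2 (E1 requires Δl = ±1)
(i) forbidden — Δm_l = +3 (E1 requires Δm_l = 0, ±1)
Total allowed: 4 of 9.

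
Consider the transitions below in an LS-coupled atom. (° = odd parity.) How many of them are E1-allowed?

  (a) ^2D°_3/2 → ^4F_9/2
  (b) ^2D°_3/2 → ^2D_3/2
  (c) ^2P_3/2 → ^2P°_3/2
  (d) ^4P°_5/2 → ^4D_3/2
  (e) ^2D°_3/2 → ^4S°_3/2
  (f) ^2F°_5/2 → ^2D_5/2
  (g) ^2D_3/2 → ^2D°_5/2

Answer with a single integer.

(a) forbidden (ΔS, ΔJ fail)
(b) allowed
(c) allowed
(d) allowed
(e) forbidden (parity, ΔS, ΔL fail)
(f) allowed
(g) allowed
Total allowed: 5 of 7.

5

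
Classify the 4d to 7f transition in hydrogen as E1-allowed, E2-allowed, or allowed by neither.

Δl = 3 − 2 = +1; l_i + l_f = 5.
E1 (Δl = ±1): satisfied.
E2 (Δl = 0,±2, l_i+l_f ≥ 2): not satisfied.

E1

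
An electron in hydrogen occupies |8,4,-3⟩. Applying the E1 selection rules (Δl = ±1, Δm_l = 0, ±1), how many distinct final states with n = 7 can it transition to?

E1 requires Δl = ±1, so l_f ∈ {3, 5}; with 0 ≤ l_f ≤ n_f−1 = 6, the allowed l_f values are {3, 5}.
For l_f = 3: m_f ∈ {m_i−1, m_i, m_i+1} ∩ [−3, 3] = {-3, -2} → 2 states.
For l_f = 5: m_f ∈ {m_i−1, m_i, m_i+1} ∩ [−5, 5] = {-4, -3, -2} → 3 states.
Total: 5.

5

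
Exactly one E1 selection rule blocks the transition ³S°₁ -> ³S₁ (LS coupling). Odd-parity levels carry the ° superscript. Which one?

ΔS = 0: S: 1 → 1 — ✓.
ΔL = 0, ±1 (not L=0↔0): L: 0 → 0, ΔL = +0 — ✗.
ΔJ = 0, ±1 (not J=0↔0): J: 1 → 1, ΔJ = +0 — ✓.
Parity must change: odd → even — ✓.

the L=0 ↔ L=0 exclusion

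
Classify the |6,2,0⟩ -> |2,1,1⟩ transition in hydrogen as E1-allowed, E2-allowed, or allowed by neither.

Δl = 1 − 2 = -1; l_i + l_f = 3.
Δm_l = +1.
E1 (Δl = ±1, |Δm_l| ≤ 1): satisfied.
E2 (Δl = 0,±2, l_i+l_f ≥ 2, |Δm_l| ≤ 2): not satisfied.

E1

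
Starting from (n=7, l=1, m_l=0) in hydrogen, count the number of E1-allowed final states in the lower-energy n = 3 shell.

4

E1 requires Δl = ±1, so l_f ∈ {0, 2}; with 0 ≤ l_f ≤ n_f−1 = 2, the allowed l_f values are {0, 2}.
For l_f = 0: m_f ∈ {m_i−1, m_i, m_i+1} ∩ [−0, 0] = {0} → 1 state.
For l_f = 2: m_f ∈ {m_i−1, m_i, m_i+1} ∩ [−2, 2] = {-1, 0, 1} → 3 states.
Total: 4.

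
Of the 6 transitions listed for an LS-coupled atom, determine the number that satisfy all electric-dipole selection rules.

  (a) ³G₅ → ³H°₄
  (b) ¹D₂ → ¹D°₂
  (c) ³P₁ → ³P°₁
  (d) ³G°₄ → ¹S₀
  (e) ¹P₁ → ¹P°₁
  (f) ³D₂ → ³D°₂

(a) allowed
(b) allowed
(c) allowed
(d) forbidden (ΔS, ΔL, ΔJ fail)
(e) allowed
(f) allowed
Total allowed: 5 of 6.

5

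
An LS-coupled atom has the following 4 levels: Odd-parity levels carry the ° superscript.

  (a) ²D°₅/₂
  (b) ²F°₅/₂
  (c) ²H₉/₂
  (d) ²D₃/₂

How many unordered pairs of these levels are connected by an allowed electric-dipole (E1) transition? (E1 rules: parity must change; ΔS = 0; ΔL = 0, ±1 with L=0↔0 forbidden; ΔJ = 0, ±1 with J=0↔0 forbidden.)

(a)–(b): forbidden (parity).
(a)–(c): forbidden (ΔL, ΔJ).
(a)–(d): allowed.
(b)–(c): forbidden (ΔL, ΔJ).
(b)–(d): allowed.
(c)–(d): forbidden (parity, ΔL, ΔJ).
Allowed pairs: 2 of 6.

2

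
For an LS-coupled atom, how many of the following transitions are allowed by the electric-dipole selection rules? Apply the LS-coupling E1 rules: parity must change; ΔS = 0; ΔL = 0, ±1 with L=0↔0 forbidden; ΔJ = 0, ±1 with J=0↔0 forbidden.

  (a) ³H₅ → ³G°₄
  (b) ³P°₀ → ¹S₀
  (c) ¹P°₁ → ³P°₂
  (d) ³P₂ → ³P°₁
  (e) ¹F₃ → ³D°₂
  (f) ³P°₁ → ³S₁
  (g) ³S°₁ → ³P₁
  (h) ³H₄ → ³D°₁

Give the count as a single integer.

(a) allowed
(b) forbidden (ΔS, ΔJ fail)
(c) forbidden (parity, ΔS fail)
(d) allowed
(e) forbidden (ΔS fails)
(f) allowed
(g) allowed
(h) forbidden (ΔL, ΔJ fail)
Total allowed: 4 of 8.

4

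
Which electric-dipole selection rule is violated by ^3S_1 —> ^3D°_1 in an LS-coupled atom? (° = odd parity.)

the ΔL = 0, ±1 rule

Parity must change: even → odd — ok.
ΔJ = 0, ±1 (not J=0↔0): J: 1 → 1, ΔJ = +0 — ok.
ΔL = 0, ±1 (not L=0↔0): L: 0 → 2, ΔL = +2 — fails.
ΔS = 0: S: 1 → 1 — ok.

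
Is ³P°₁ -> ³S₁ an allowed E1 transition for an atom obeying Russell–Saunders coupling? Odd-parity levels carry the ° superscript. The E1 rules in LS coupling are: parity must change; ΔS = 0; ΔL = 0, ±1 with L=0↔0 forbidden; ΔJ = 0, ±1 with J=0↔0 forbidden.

allowed

Parity must change: odd → even — ok.
ΔJ = 0, ±1 (not J=0↔0): J: 1 → 1, ΔJ = +0 — ok.
ΔS = 0: S: 1 → 1 — ok.
ΔL = 0, ±1 (not L=0↔0): L: 1 → 0, ΔL = -1 — ok.
All four E1 rules are satisfied.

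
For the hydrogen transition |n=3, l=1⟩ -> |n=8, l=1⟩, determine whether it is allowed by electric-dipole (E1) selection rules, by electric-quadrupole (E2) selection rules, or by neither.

E2

Δl = 1 − 1 = +0; l_i + l_f = 2.
E1 (Δl = ±1): not satisfied.
E2 (Δl = 0,±2, l_i+l_f ≥ 2): satisfied.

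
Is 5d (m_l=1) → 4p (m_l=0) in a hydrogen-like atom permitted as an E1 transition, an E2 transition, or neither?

E1

Δl = 1 − 2 = -1; l_i + l_f = 3.
Δm_l = -1.
E1 (Δl = ±1, |Δm_l| ≤ 1): satisfied.
E2 (Δl = 0,±2, l_i+l_f ≥ 2, |Δm_l| ≤ 2): not satisfied.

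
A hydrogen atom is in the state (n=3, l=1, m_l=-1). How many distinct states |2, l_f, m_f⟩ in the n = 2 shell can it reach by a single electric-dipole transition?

1

E1 requires Δl = ±1, so l_f ∈ {0, 2}; with 0 ≤ l_f ≤ n_f−1 = 1, the allowed l_f values are {0}.
For l_f = 0: m_f ∈ {m_i−1, m_i, m_i+1} ∩ [−0, 0] = {0} → 1 state.
Total: 1.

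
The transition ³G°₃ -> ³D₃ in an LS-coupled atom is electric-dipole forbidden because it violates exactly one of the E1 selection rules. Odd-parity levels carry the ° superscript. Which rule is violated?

Initial level: S=1, L=4, J=3, parity odd. Final level: S=1, L=2, J=3, parity even.
Parity must change: odd → even — satisfied.
ΔS = 0: S: 1 → 1 — satisfied.
ΔL = 0, ±1 (not L=0↔0): L: 4 → 2, ΔL = -2 — violated.
ΔJ = 0, ±1 (not J=0↔0): J: 3 → 3, ΔJ = +0 — satisfied.

the ΔL = 0, ±1 rule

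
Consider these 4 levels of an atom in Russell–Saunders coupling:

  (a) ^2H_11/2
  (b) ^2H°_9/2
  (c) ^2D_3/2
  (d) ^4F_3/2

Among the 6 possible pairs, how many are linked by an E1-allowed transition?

1

(a)–(b): allowed.
(a)–(c): forbidden (parity, ΔL, ΔJ).
(a)–(d): forbidden (parity, ΔS, ΔL, ΔJ).
(b)–(c): forbidden (ΔL, ΔJ).
(b)–(d): forbidden (ΔS, ΔL, ΔJ).
(c)–(d): forbidden (parity, ΔS).
Allowed pairs: 1 of 6.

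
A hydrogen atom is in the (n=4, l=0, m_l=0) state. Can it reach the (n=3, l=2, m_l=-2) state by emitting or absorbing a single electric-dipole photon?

Initial l = 0, final l = 2, so Δl = +2. E1 requires Δl = ±1: fails.
Δm_l = -2 − (0) = -2. E1 requires Δm_l = 0, ±1: fails.
The transition is electric-dipole forbidden.

forbidden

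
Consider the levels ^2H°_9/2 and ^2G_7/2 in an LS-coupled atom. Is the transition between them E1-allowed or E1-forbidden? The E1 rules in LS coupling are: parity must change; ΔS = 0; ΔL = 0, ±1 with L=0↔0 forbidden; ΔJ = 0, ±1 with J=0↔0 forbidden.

allowed

Initial level: S=1/2, L=5, J=9/2, parity odd. Final level: S=1/2, L=4, J=7/2, parity even.
ΔJ = 0, ±1 (not J=0↔0): J: 9/2 → 7/2, ΔJ = -1 — satisfied.
Parity must change: odd → even — satisfied.
ΔS = 0: S: 1/2 → 1/2 — satisfied.
ΔL = 0, ±1 (not L=0↔0): L: 5 → 4, ΔL = -1 — satisfied.
All four E1 rules are satisfied.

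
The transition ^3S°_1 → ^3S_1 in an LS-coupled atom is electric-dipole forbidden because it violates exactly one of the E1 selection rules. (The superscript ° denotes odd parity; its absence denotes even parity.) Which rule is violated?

the L=0 ↔ L=0 exclusion

ΔJ = 0, ±1 (not J=0↔0): J: 1 → 1, ΔJ = +0 — ok.
ΔS = 0: S: 1 → 1 — ok.
Parity must change: odd → even — ok.
ΔL = 0, ±1 (not L=0↔0): L: 0 → 0, ΔL = +0 — fails.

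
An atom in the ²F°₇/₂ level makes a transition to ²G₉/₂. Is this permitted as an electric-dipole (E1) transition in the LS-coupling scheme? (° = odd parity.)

allowed

Initial level: S=1/2, L=3, J=7/2, parity odd. Final level: S=1/2, L=4, J=9/2, parity even.
ΔL = 0, ±1 (not L=0↔0): L: 3 → 4, ΔL = +1 — passes.
Parity must change: odd → even — passes.
ΔS = 0: S: 1/2 → 1/2 — passes.
ΔJ = 0, ±1 (not J=0↔0): J: 7/2 → 9/2, ΔJ = +1 — passes.
All four E1 rules are satisfied.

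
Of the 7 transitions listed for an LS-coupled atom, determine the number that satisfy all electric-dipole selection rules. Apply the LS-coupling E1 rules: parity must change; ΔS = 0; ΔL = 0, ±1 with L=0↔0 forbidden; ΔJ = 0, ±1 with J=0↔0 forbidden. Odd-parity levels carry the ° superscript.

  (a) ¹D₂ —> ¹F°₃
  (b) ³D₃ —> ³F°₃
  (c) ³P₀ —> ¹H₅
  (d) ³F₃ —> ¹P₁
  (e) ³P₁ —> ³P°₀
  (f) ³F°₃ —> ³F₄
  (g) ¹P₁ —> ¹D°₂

(a) allowed
(b) allowed
(c) forbidden (parity, ΔS, ΔL, ΔJ fail)
(d) forbidden (parity, ΔS, ΔL, ΔJ fail)
(e) allowed
(f) allowed
(g) allowed
Total allowed: 5 of 7.

5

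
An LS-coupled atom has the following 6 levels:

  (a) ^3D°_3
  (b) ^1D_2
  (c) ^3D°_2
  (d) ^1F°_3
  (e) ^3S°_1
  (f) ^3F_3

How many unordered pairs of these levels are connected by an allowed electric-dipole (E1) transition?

(a)–(b): forbidden (ΔS).
(a)–(c): forbidden (parity).
(a)–(d): forbidden (parity, ΔS).
(a)–(e): forbidden (parity, ΔL, ΔJ).
(a)–(f): allowed.
(b)–(c): forbidden (ΔS).
(b)–(d): allowed.
(b)–(e): forbidden (ΔS, ΔL).
(b)–(f): forbidden (parity, ΔS).
(c)–(d): forbidden (parity, ΔS).
(c)–(e): forbidden (parity, ΔL).
(c)–(f): allowed.
(d)–(e): forbidden (parity, ΔS, ΔL, ΔJ).
(d)–(f): forbidden (ΔS).
(e)–(f): forbidden (ΔL, ΔJ).
Allowed pairs: 3 of 15.

3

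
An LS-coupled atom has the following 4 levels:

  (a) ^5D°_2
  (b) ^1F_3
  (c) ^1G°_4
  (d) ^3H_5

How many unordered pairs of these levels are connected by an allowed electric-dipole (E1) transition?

1

(a)–(b): forbidden (ΔS).
(a)–(c): forbidden (parity, ΔS, ΔL, ΔJ).
(a)–(d): forbidden (ΔS, ΔL, ΔJ).
(b)–(c): allowed.
(b)–(d): forbidden (parity, ΔS, ΔL, ΔJ).
(c)–(d): forbidden (ΔS).
Allowed pairs: 1 of 6.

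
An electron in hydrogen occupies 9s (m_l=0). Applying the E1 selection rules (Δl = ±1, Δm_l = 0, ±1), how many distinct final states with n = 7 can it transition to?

E1 requires Δl = ±1, so l_f ∈ {-1, 1}; with 0 ≤ l_f ≤ n_f−1 = 6, the allowed l_f values are {1}.
For l_f = 1: m_f ∈ {m_i−1, m_i, m_i+1} ∩ [−1, 1] = {-1, 0, 1} → 3 states.
Total: 3.

3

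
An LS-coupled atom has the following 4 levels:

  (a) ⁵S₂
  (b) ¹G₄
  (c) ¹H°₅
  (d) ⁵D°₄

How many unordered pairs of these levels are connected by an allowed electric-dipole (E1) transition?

(a)–(b): forbidden (parity, ΔS, ΔL, ΔJ).
(a)–(c): forbidden (ΔS, ΔL, ΔJ).
(a)–(d): forbidden (ΔL, ΔJ).
(b)–(c): allowed.
(b)–(d): forbidden (ΔS, ΔL).
(c)–(d): forbidden (parity, ΔS, ΔL).
Allowed pairs: 1 of 6.

1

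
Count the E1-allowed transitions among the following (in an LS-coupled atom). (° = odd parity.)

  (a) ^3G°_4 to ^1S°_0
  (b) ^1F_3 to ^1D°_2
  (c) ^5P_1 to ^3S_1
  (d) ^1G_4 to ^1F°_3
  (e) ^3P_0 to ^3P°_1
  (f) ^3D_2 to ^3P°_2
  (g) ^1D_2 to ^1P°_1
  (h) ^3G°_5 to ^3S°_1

(a) forbidden (parity, ΔS, ΔL, ΔJ fail)
(b) allowed
(c) forbidden (parity, ΔS fail)
(d) allowed
(e) allowed
(f) allowed
(g) allowed
(h) forbidden (parity, ΔL, ΔJ fail)
Total allowed: 5 of 8.

5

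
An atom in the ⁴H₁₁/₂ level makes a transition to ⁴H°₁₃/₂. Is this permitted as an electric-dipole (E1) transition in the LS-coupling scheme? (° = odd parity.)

allowed

Initial level: S=3/2, L=5, J=11/2, parity even. Final level: S=3/2, L=5, J=13/2, parity odd.
ΔJ = 0, ±1 (not J=0↔0): J: 11/2 → 13/2, ΔJ = +1 — passes.
ΔS = 0: S: 3/2 → 3/2 — passes.
ΔL = 0, ±1 (not L=0↔0): L: 5 → 5, ΔL = +0 — passes.
Parity must change: even → odd — passes.
All four E1 rules are satisfied.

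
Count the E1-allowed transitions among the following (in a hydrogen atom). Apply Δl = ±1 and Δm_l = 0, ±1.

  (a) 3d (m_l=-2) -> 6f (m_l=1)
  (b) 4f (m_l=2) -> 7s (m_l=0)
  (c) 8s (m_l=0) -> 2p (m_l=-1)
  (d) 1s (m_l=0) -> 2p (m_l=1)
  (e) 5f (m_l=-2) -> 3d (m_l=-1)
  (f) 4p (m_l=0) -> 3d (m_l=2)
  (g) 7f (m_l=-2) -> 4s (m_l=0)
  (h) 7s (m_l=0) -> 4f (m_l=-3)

(a) forbidden — Δm_l = +3 (E1 requires Δm_l = 0, ±1)
(b) forbidden — Δl = -3 (E1 requires Δl = ±1); Δm_l = -2 (E1 requires Δm_l = 0, ±1)
(c) allowed
(d) allowed
(e) allowed
(f) forbidden — Δm_l = +2 (E1 requires Δm_l = 0, ±1)
(g) forbidden — Δl = -3 (E1 requires Δl = ±1); Δm_l = +2 (E1 requires Δm_l = 0, ±1)
(h) forbidden — Δl = +3 (E1 requires Δl = ±1); Δm_l = -3 (E1 requires Δm_l = 0, ±1)
Total allowed: 3 of 8.

3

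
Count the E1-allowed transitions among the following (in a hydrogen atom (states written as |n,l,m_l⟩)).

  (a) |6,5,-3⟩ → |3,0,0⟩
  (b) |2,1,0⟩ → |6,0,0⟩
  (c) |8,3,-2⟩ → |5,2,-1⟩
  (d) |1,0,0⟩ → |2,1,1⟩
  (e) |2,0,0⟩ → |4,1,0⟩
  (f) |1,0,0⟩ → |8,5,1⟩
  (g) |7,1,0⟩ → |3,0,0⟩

(a) forbidden — Δl = -5 (E1 requires Δl = ±1); Δm_l = +3 (E1 requires Δm_l = 0, ±1)
(b) allowed
(c) allowed
(d) allowed
(e) allowed
(f) forbidden — Δl = +5 (E1 requires Δl = ±1)
(g) allowed
Total allowed: 5 of 7.

5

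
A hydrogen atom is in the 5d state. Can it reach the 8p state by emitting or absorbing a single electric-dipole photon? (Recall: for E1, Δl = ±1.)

allowed

Initial l = 2, final l = 1, so Δl = -1. E1 requires Δl = ±1: passes.
All E1 selection rules are satisfied.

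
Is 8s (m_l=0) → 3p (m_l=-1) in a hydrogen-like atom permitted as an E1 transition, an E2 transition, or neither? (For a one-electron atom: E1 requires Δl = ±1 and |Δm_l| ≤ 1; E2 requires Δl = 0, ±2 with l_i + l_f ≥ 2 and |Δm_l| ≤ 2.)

Δl = 1 − 0 = +1; l_i + l_f = 1.
Δm_l = -1.
E1 (Δl = ±1, |Δm_l| ≤ 1): satisfied.
E2 (Δl = 0,±2, l_i+l_f ≥ 2, |Δm_l| ≤ 2): not satisfied.

E1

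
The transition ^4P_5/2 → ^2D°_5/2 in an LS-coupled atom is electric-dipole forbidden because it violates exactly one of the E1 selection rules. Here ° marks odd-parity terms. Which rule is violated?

the ΔS = 0 rule

Initial level: S=3/2, L=1, J=5/2, parity even. Final level: S=1/2, L=2, J=5/2, parity odd.
Parity must change: even → odd — passes.
ΔS = 0: S: 3/2 → 1/2 — fails.
ΔL = 0, ±1 (not L=0↔0): L: 1 → 2, ΔL = +1 — passes.
ΔJ = 0, ±1 (not J=0↔0): J: 5/2 → 5/2, ΔJ = +0 — passes.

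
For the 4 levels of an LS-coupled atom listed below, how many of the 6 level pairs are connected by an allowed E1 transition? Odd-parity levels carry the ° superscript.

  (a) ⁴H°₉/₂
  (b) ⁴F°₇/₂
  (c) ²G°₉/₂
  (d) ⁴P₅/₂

(a)–(b): forbidden (parity, ΔL).
(a)–(c): forbidden (parity, ΔS).
(a)–(d): forbidden (ΔL, ΔJ).
(b)–(c): forbidden (parity, ΔS).
(b)–(d): forbidden (ΔL).
(c)–(d): forbidden (ΔS, ΔL, ΔJ).
Allowed pairs: 0 of 6.

0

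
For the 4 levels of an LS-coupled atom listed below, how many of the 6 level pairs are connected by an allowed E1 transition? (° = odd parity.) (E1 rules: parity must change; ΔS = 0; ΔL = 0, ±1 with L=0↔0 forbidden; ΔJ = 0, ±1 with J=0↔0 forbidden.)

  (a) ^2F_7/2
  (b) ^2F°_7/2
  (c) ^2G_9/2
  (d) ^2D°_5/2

(a)–(b): allowed.
(a)–(c): forbidden (parity).
(a)–(d): allowed.
(b)–(c): allowed.
(b)–(d): forbidden (parity).
(c)–(d): forbidden (ΔL, ΔJ).
Allowed pairs: 3 of 6.

3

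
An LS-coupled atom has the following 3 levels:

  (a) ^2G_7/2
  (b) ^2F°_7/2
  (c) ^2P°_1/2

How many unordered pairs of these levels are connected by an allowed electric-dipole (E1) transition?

(a)–(b): allowed.
(a)–(c): forbidden (ΔL, ΔJ).
(b)–(c): forbidden (parity, ΔL, ΔJ).
Allowed pairs: 1 of 3.

1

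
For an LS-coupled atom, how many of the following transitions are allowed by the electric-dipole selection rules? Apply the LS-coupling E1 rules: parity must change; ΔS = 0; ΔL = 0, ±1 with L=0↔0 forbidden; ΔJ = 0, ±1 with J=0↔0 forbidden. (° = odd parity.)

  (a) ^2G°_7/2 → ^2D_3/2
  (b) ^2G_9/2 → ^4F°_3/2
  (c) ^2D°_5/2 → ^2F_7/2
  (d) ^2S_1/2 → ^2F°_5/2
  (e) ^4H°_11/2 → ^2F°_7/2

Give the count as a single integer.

(a) forbidden (ΔL, ΔJ fail)
(b) forbidden (ΔS, ΔJ fail)
(c) allowed
(d) forbidden (ΔL, ΔJ fail)
(e) forbidden (parity, ΔS, ΔL, ΔJ fail)
Total allowed: 1 of 5.

1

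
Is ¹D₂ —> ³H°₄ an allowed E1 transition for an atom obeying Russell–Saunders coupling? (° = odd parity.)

forbidden

Initial level: S=0, L=2, J=2, parity even. Final level: S=1, L=5, J=4, parity odd.
Parity must change: even → odd — ✓.
ΔS = 0: S: 0 → 1 — ✗.
ΔL = 0, ±1 (not L=0↔0): L: 2 → 5, ΔL = +3 — ✗.
ΔJ = 0, ±1 (not J=0↔0): J: 2 → 4, ΔJ = +2 — ✗.
Rule(s) violated: ΔS, ΔL, ΔJ.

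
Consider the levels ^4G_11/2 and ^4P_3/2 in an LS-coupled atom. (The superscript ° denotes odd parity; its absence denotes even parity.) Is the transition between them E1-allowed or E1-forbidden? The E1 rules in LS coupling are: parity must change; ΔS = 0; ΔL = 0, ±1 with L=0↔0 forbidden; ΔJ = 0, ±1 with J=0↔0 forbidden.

Initial level: S=3/2, L=4, J=11/2, parity even. Final level: S=3/2, L=1, J=3/2, parity even.
Parity must change: even → even — fails.
ΔS = 0: S: 3/2 → 3/2 — passes.
ΔL = 0, ±1 (not L=0↔0): L: 4 → 1, ΔL = -3 — fails.
ΔJ = 0, ±1 (not J=0↔0): J: 11/2 → 3/2, ΔJ = -4 — fails.
Rule(s) violated: parity, ΔL, ΔJ.

forbidden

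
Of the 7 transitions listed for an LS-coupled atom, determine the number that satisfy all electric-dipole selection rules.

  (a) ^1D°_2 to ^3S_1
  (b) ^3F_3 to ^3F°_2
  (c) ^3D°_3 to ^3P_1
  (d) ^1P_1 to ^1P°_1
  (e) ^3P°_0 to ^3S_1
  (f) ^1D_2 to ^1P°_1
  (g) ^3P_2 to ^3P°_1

5

(a) forbidden (ΔS, ΔL fail)
(b) allowed
(c) forbidden (ΔJ fails)
(d) allowed
(e) allowed
(f) allowed
(g) allowed
Total allowed: 5 of 7.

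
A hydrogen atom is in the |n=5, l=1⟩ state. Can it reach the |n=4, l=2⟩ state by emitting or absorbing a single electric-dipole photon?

allowed

Initial l = 1, final l = 2, so Δl = +1. E1 requires Δl = ±1: satisfied.
All E1 selection rules are satisfied.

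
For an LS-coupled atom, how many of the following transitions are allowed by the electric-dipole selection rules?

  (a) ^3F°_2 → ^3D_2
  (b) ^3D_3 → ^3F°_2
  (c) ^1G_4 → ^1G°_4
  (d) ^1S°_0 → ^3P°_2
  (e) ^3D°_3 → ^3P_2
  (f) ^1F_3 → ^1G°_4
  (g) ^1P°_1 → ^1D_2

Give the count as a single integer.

6

(a) allowed
(b) allowed
(c) allowed
(d) forbidden (parity, ΔS, ΔJ fail)
(e) allowed
(f) allowed
(g) allowed
Total allowed: 6 of 7.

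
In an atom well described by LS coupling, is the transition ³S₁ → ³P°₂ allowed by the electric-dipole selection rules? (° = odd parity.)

allowed

Parity must change: even → odd — ok.
ΔS = 0: S: 1 → 1 — ok.
ΔL = 0, ±1 (not L=0↔0): L: 0 → 1, ΔL = +1 — ok.
ΔJ = 0, ±1 (not J=0↔0): J: 1 → 2, ΔJ = +1 — ok.
All four E1 rules are satisfied.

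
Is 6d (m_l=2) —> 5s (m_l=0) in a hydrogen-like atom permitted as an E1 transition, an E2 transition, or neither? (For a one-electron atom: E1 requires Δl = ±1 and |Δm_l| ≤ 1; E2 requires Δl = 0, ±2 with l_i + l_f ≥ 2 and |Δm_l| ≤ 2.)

Δl = 0 − 2 = -2; l_i + l_f = 2.
Δm_l = -2.
E1 (Δl = ±1, |Δm_l| ≤ 1): not satisfied.
E2 (Δl = 0,±2, l_i+l_f ≥ 2, |Δm_l| ≤ 2): satisfied.

E2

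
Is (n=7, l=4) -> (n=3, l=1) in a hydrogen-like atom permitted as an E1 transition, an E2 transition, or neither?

Δl = 1 − 4 = -3; l_i + l_f = 5.
E1 (Δl = ±1): not satisfied.
E2 (Δl = 0,±2, l_i+l_f ≥ 2): not satisfied.

neither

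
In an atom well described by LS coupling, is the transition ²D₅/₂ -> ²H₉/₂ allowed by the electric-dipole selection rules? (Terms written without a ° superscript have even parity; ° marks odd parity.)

forbidden

Parity must change: even → even — fails.
ΔS = 0: S: 1/2 → 1/2 — passes.
ΔL = 0, ±1 (not L=0↔0): L: 2 → 5, ΔL = +3 — fails.
ΔJ = 0, ±1 (not J=0↔0): J: 5/2 → 9/2, ΔJ = +2 — fails.
Rule(s) violated: parity, ΔL, ΔJ.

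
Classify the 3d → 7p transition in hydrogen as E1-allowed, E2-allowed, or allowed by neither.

E1

Δl = 1 − 2 = -1; l_i + l_f = 3.
E1 (Δl = ±1): satisfied.
E2 (Δl = 0,±2, l_i+l_f ≥ 2): not satisfied.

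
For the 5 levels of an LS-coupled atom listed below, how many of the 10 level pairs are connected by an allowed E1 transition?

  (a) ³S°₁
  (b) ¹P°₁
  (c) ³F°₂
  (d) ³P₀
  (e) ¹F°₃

(a)–(b): forbidden (parity, ΔS).
(a)–(c): forbidden (parity, ΔL).
(a)–(d): allowed.
(a)–(e): forbidden (parity, ΔS, ΔL, ΔJ).
(b)–(c): forbidden (parity, ΔS, ΔL).
(b)–(d): forbidden (ΔS).
(b)–(e): forbidden (parity, ΔL, ΔJ).
(c)–(d): forbidden (ΔL, ΔJ).
(c)–(e): forbidden (parity, ΔS).
(d)–(e): forbidden (ΔS, ΔL, ΔJ).
Allowed pairs: 1 of 10.

1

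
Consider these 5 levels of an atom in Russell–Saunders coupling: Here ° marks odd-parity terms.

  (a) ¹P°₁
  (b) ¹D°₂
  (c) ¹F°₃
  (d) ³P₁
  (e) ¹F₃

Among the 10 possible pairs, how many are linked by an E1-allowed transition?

2

(a)–(b): forbidden (parity).
(a)–(c): forbidden (parity, ΔL, ΔJ).
(a)–(d): forbidden (ΔS).
(a)–(e): forbidden (ΔL, ΔJ).
(b)–(c): forbidden (parity).
(b)–(d): forbidden (ΔS).
(b)–(e): allowed.
(c)–(d): forbidden (ΔS, ΔL, ΔJ).
(c)–(e): allowed.
(d)–(e): forbidden (parity, ΔS, ΔL, ΔJ).
Allowed pairs: 2 of 10.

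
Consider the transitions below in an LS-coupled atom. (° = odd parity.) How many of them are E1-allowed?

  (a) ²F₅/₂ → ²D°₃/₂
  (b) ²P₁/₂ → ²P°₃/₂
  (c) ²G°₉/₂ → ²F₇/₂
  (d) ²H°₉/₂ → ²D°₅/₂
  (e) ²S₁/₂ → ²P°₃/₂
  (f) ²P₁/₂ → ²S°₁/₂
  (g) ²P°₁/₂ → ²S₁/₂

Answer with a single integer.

(a) allowed
(b) allowed
(c) allowed
(d) forbidden (parity, ΔL, ΔJ fail)
(e) allowed
(f) allowed
(g) allowed
Total allowed: 6 of 7.

6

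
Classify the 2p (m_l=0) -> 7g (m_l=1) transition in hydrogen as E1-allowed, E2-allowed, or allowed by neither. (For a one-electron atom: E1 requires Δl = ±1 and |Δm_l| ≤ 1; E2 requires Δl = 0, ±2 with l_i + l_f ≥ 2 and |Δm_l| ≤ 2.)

neither

Δl = 4 − 1 = +3; l_i + l_f = 5.
Δm_l = +1.
E1 (Δl = ±1, |Δm_l| ≤ 1): not satisfied.
E2 (Δl = 0,±2, l_i+l_f ≥ 2, |Δm_l| ≤ 2): not satisfied.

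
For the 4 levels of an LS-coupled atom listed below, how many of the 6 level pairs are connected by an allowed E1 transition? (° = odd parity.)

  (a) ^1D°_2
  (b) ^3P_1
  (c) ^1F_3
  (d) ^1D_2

2

(a)–(b): forbidden (ΔS).
(a)–(c): allowed.
(a)–(d): allowed.
(b)–(c): forbidden (parity, ΔS, ΔL, ΔJ).
(b)–(d): forbidden (parity, ΔS).
(c)–(d): forbidden (parity).
Allowed pairs: 2 of 6.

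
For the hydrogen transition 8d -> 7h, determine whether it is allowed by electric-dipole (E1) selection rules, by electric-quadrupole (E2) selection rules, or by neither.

neither

Δl = 5 − 2 = +3; l_i + l_f = 7.
E1 (Δl = ±1): not satisfied.
E2 (Δl = 0,±2, l_i+l_f ≥ 2): not satisfied.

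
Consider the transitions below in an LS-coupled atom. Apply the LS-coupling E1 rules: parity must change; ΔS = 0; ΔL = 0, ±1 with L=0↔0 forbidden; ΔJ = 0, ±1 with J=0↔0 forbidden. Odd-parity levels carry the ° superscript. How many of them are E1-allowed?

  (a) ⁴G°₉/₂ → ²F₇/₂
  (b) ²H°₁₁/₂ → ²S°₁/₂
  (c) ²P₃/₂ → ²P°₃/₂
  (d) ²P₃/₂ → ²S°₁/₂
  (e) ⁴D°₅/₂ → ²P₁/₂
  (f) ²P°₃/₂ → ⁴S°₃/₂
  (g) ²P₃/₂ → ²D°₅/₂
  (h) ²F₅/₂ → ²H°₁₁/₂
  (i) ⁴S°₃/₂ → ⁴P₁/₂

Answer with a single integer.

(a) forbidden (ΔS fails)
(b) forbidden (parity, ΔL, ΔJ fail)
(c) allowed
(d) allowed
(e) forbidden (ΔS, ΔJ fail)
(f) forbidden (parity, ΔS fail)
(g) allowed
(h) forbidden (ΔL, ΔJ fail)
(i) allowed
Total allowed: 4 of 9.

4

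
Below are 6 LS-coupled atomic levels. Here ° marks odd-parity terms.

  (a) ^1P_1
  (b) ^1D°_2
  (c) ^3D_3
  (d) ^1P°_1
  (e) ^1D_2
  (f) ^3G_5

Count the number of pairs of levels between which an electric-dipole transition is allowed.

4

(a)–(b): allowed.
(a)–(c): forbidden (parity, ΔS, ΔJ).
(a)–(d): allowed.
(a)–(e): forbidden (parity).
(a)–(f): forbidden (parity, ΔS, ΔL, ΔJ).
(b)–(c): forbidden (ΔS).
(b)–(d): forbidden (parity).
(b)–(e): allowed.
(b)–(f): forbidden (ΔS, ΔL, ΔJ).
(c)–(d): forbidden (ΔS, ΔJ).
(c)–(e): forbidden (parity, ΔS).
(c)–(f): forbidden (parity, ΔL, ΔJ).
(d)–(e): allowed.
(d)–(f): forbidden (ΔS, ΔL, ΔJ).
(e)–(f): forbidden (parity, ΔS, ΔL, ΔJ).
Allowed pairs: 4 of 15.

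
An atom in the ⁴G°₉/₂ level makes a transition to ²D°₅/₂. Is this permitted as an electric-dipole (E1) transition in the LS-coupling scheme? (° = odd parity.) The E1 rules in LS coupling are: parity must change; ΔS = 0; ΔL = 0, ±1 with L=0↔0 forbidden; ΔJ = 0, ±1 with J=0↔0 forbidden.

Parity must change: odd → odd — fails.
ΔS = 0: S: 3/2 → 1/2 — fails.
ΔL = 0, ±1 (not L=0↔0): L: 4 → 2, ΔL = -2 — fails.
ΔJ = 0, ±1 (not J=0↔0): J: 9/2 → 5/2, ΔJ = -2 — fails.
Rule(s) violated: parity, ΔS, ΔL, ΔJ.

forbidden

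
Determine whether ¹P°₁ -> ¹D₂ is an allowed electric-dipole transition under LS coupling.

allowed

Parity must change: odd → even — ✓.
ΔS = 0: S: 0 → 0 — ✓.
ΔL = 0, ±1 (not L=0↔0): L: 1 → 2, ΔL = +1 — ✓.
ΔJ = 0, ±1 (not J=0↔0): J: 1 → 2, ΔJ = +1 — ✓.
All four E1 rules are satisfied.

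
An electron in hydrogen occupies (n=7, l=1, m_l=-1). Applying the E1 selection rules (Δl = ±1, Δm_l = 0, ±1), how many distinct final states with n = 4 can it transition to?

4

E1 requires Δl = ±1, so l_f ∈ {0, 2}; with 0 ≤ l_f ≤ n_f−1 = 3, the allowed l_f values are {0, 2}.
For l_f = 0: m_f ∈ {m_i−1, m_i, m_i+1} ∩ [−0, 0] = {0} → 1 state.
For l_f = 2: m_f ∈ {m_i−1, m_i, m_i+1} ∩ [−2, 2] = {-2, -1, 0} → 3 states.
Total: 4.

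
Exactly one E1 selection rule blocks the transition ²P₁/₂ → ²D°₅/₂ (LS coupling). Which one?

the ΔJ = 0, ±1 rule

Reading off the term symbols: S 1/2→1/2, L 1→2, J 1/2→5/2, parity even→odd.
Parity must change: even → odd — ok.
ΔS = 0: S: 1/2 → 1/2 — ok.
ΔL = 0, ±1 (not L=0↔0): L: 1 → 2, ΔL = +1 — ok.
ΔJ = 0, ±1 (not J=0↔0): J: 1/2 → 5/2, ΔJ = +2 — fails.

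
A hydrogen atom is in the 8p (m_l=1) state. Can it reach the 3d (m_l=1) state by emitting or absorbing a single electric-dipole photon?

Δl = 2 − 1 = +1; the E1 rule Δl = ±1 is ✓.
m_l: 1 → 1 (Δm_l = +0). |Δm_l| ≤ 1 ✓.
All E1 selection rules are satisfied.

allowed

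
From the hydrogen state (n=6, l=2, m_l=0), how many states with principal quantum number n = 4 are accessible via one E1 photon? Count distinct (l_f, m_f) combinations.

6

E1 requires Δl = ±1, so l_f ∈ {1, 3}; with 0 ≤ l_f ≤ n_f−1 = 3, the allowed l_f values are {1, 3}.
For l_f = 1: m_f ∈ {m_i−1, m_i, m_i+1} ∩ [−1, 1] = {-1, 0, 1} → 3 states.
For l_f = 3: m_f ∈ {m_i−1, m_i, m_i+1} ∩ [−3, 3] = {-1, 0, 1} → 3 states.
Total: 6.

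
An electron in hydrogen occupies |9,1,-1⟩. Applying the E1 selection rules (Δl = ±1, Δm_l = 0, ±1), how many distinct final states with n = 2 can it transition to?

1

E1 requires Δl = ±1, so l_f ∈ {0, 2}; with 0 ≤ l_f ≤ n_f−1 = 1, the allowed l_f values are {0}.
For l_f = 0: m_f ∈ {m_i−1, m_i, m_i+1} ∩ [−0, 0] = {0} → 1 state.
Total: 1.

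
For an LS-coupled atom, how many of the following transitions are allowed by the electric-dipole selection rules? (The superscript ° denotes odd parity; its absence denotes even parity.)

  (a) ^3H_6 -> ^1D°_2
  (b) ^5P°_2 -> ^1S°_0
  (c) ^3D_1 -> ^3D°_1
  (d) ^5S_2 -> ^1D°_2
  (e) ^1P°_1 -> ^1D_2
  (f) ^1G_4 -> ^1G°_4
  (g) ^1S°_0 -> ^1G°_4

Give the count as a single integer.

(a) forbidden (ΔS, ΔL, ΔJ fail)
(b) forbidden (parity, ΔS, ΔJ fail)
(c) allowed
(d) forbidden (ΔS, ΔL fail)
(e) allowed
(f) allowed
(g) forbidden (parity, ΔL, ΔJ fail)
Total allowed: 3 of 7.

3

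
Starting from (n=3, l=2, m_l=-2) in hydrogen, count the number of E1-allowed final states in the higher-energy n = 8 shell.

4

E1 requires Δl = ±1, so l_f ∈ {1, 3}; with 0 ≤ l_f ≤ n_f−1 = 7, the allowed l_f values are {1, 3}.
For l_f = 1: m_f ∈ {m_i−1, m_i, m_i+1} ∩ [−1, 1] = {-1} → 1 state.
For l_f = 3: m_f ∈ {m_i−1, m_i, m_i+1} ∩ [−3, 3] = {-3, -2, -1} → 3 states.
Total: 4.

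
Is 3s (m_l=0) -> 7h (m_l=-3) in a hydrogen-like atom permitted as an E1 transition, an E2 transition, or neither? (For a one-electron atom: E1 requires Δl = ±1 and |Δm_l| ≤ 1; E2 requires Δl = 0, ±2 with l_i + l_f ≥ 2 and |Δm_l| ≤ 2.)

neither

Δl = 5 − 0 = +5; l_i + l_f = 5.
Δm_l = -3.
E1 (Δl = ±1, |Δm_l| ≤ 1): not satisfied.
E2 (Δl = 0,±2, l_i+l_f ≥ 2, |Δm_l| ≤ 2): not satisfied.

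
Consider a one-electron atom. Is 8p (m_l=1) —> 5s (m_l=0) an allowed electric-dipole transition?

allowed

l: 1 → 0 (Δl = -1). Δl = ±1 satisfied.
m_l: 1 → 0 (Δm_l = -1). |Δm_l| ≤ 1 satisfied.
All E1 selection rules are satisfied.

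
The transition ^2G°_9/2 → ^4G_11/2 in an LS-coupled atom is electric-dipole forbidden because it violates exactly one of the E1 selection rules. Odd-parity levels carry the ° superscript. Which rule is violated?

Initial level: S=1/2, L=4, J=9/2, parity odd. Final level: S=3/2, L=4, J=11/2, parity even.
ΔJ = 0, ±1 (not J=0↔0): J: 9/2 → 11/2, ΔJ = +1 — satisfied.
ΔS = 0: S: 1/2 → 3/2 — violated.
ΔL = 0, ±1 (not L=0↔0): L: 4 → 4, ΔL = +0 — satisfied.
Parity must change: odd → even — satisfied.

the ΔS = 0 rule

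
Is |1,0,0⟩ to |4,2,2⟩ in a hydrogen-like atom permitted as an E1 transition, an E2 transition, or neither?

E2

Δl = 2 − 0 = +2; l_i + l_f = 2.
Δm_l = +2.
E1 (Δl = ±1, |Δm_l| ≤ 1): not satisfied.
E2 (Δl = 0,±2, l_i+l_f ≥ 2, |Δm_l| ≤ 2): satisfied.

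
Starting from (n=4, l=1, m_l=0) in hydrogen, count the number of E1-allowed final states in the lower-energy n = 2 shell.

E1 requires Δl = ±1, so l_f ∈ {0, 2}; with 0 ≤ l_f ≤ n_f−1 = 1, the allowed l_f values are {0}.
For l_f = 0: m_f ∈ {m_i−1, m_i, m_i+1} ∩ [−0, 0] = {0} → 1 state.
Total: 1.

1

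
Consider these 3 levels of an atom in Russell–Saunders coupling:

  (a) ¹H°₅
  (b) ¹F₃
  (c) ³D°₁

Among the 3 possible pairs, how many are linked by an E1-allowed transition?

0

(a)–(b): forbidden (ΔL, ΔJ).
(a)–(c): forbidden (parity, ΔS, ΔL, ΔJ).
(b)–(c): forbidden (ΔS, ΔJ).
Allowed pairs: 0 of 3.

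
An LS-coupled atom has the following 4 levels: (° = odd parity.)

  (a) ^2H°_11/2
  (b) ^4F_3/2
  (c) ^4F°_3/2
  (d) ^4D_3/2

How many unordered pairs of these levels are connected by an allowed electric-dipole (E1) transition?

(a)–(b): forbidden (ΔS, ΔL, ΔJ).
(a)–(c): forbidden (parity, ΔS, ΔL, ΔJ).
(a)–(d): forbidden (ΔS, ΔL, ΔJ).
(b)–(c): allowed.
(b)–(d): forbidden (parity).
(c)–(d): allowed.
Allowed pairs: 2 of 6.

2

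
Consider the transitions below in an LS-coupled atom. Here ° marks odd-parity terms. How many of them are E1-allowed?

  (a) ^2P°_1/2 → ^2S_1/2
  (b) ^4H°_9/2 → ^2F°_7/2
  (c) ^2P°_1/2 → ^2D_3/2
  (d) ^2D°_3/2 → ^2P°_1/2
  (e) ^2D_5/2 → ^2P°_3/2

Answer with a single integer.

3

(a) allowed
(b) forbidden (parity, ΔS, ΔL fail)
(c) allowed
(d) forbidden (parity fails)
(e) allowed
Total allowed: 3 of 5.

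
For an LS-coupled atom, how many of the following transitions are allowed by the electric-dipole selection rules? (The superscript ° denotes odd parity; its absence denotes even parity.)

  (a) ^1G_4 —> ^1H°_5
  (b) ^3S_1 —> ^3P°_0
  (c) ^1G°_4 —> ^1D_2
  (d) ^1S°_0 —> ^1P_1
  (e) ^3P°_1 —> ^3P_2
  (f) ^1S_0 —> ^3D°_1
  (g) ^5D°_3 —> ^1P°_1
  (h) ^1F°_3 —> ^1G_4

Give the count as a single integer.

(a) allowed
(b) allowed
(c) forbidden (ΔL, ΔJ fail)
(d) allowed
(e) allowed
(f) forbidden (ΔS, ΔL fail)
(g) forbidden (parity, ΔS, ΔJ fail)
(h) allowed
Total allowed: 5 of 8.

5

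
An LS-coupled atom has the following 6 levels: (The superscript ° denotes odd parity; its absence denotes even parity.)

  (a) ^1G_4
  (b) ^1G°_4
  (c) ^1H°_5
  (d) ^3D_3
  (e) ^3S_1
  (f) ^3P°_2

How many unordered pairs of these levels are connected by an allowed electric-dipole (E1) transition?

4

(a)–(b): allowed.
(a)–(c): allowed.
(a)–(d): forbidden (parity, ΔS, ΔL).
(a)–(e): forbidden (parity, ΔS, ΔL, ΔJ).
(a)–(f): forbidden (ΔS, ΔL, ΔJ).
(b)–(c): forbidden (parity).
(b)–(d): forbidden (ΔS, ΔL).
(b)–(e): forbidden (ΔS, ΔL, ΔJ).
(b)–(f): forbidden (parity, ΔS, ΔL, ΔJ).
(c)–(d): forbidden (ΔS, ΔL, ΔJ).
(c)–(e): forbidden (ΔS, ΔL, ΔJ).
(c)–(f): forbidden (parity, ΔS, ΔL, ΔJ).
(d)–(e): forbidden (parity, ΔL, ΔJ).
(d)–(f): allowed.
(e)–(f): allowed.
Allowed pairs: 4 of 15.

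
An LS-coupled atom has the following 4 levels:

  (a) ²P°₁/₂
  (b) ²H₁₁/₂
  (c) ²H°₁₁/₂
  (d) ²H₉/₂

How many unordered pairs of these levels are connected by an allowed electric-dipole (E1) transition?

2

(a)–(b): forbidden (ΔL, ΔJ).
(a)–(c): forbidden (parity, ΔL, ΔJ).
(a)–(d): forbidden (ΔL, ΔJ).
(b)–(c): allowed.
(b)–(d): forbidden (parity).
(c)–(d): allowed.
Allowed pairs: 2 of 6.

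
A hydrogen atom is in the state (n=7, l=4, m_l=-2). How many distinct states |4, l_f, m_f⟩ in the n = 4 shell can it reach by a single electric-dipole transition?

E1 requires Δl = ±1, so l_f ∈ {3, 5}; with 0 ≤ l_f ≤ n_f−1 = 3, the allowed l_f values are {3}.
For l_f = 3: m_f ∈ {m_i−1, m_i, m_i+1} ∩ [−3, 3] = {-3, -2, -1} → 3 states.
Total: 3.

3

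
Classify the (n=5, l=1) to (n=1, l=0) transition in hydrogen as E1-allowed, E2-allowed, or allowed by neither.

E1

Δl = 0 − 1 = -1; l_i + l_f = 1.
E1 (Δl = ±1): satisfied.
E2 (Δl = 0,±2, l_i+l_f ≥ 2): not satisfied.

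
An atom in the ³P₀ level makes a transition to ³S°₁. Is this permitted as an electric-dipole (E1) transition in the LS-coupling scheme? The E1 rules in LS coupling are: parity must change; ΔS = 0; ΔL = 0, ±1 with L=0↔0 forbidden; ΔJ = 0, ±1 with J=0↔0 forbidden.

allowed

Parity must change: even → odd — satisfied.
ΔS = 0: S: 1 → 1 — satisfied.
ΔL = 0, ±1 (not L=0↔0): L: 1 → 0, ΔL = -1 — satisfied.
ΔJ = 0, ±1 (not J=0↔0): J: 0 → 1, ΔJ = +1 — satisfied.
All four E1 rules are satisfied.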